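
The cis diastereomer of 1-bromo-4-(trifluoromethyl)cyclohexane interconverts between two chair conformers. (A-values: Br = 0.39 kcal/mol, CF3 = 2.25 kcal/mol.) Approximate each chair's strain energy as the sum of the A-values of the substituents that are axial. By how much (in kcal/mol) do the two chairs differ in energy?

1.86 kcal/mol

C1 and C4 have opposite parity, so for the cis isomer the two substituents are one axial and one equatorial in each chair.
Chair I (bromo axial, trifluoromethyl equatorial): E = 0.39 kcal/mol.
Chair II (bromo equatorial, trifluoromethyl axial): E = 2.25 kcal/mol.
ΔE = 2.25 − 0.39 = 1.86 kcal/mol; chair I is more stable.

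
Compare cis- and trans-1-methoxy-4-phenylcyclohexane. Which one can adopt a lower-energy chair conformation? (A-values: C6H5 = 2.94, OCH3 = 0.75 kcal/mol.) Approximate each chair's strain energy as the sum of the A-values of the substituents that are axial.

At 1,4 positions (parity opposite): cis → (a,e or e,a); trans → (e,e or a,a).
Best chair for cis: E = 0.75 kcal/mol; best chair for trans: E = 0.00 kcal/mol.
The trans isomer is lower by 0.75 kcal/mol.

trans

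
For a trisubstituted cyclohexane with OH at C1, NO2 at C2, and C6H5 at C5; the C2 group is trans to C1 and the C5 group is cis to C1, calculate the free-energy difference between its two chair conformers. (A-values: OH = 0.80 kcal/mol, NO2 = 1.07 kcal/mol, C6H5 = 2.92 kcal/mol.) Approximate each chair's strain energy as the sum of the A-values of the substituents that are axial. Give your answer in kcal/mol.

Chair I (hydroxyl axial, nitro axial, phenyl axial): E = 4.79 kcal/mol.
Chair II (hydroxyl equatorial, nitro equatorial, phenyl equatorial): E = 0.00 kcal/mol.
ΔE = 4.79 − 0.00 = 4.79 kcal/mol; chair II is more stable.

4.79 kcal/mol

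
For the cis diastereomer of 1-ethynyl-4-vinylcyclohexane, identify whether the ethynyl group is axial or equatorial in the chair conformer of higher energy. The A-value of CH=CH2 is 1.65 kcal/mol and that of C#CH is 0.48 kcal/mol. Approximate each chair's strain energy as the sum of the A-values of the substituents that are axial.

C1 and C4 have opposite parity, so for the cis isomer the two substituents are one axial and one equatorial in each chair.
Chair I (vinyl axial, ethynyl equatorial): E = 1.65 kcal/mol.
Chair II (vinyl equatorial, ethynyl axial): E = 0.48 kcal/mol.
Chair I is the less stable (higher-energy) conformer, and in that chair the ethynyl group is equatorial.

equatorial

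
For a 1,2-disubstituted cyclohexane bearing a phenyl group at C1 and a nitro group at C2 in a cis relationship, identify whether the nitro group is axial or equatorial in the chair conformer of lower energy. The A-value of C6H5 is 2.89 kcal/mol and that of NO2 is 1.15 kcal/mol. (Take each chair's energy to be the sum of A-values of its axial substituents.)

C1 and C2 have opposite parity, so for the cis isomer the two substituents are one axial and one equatorial in each chair.
Chair I (phenyl axial, nitro equatorial): E = 2.89 kcal/mol.
Chair II (phenyl equatorial, nitro axial): E = 1.15 kcal/mol.
Chair II is the more stable (lower-energy) conformer, and in that chair the nitro group is axial.

axial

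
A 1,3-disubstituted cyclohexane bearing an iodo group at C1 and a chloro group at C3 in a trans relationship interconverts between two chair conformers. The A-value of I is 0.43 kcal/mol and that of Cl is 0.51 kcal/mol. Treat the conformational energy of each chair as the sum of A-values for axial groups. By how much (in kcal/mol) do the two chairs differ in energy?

0.08 kcal/mol

C1 and C3 have the same parity, so for the trans isomer the two substituents are one axial and one equatorial in each chair.
Chair I (iodo axial, chloro equatorial): E = 0.43 kcal/mol.
Chair II (iodo equatorial, chloro axial): E = 0.51 kcal/mol.
ΔE = 0.51 − 0.43 = 0.08 kcal/mol; chair I is more stable.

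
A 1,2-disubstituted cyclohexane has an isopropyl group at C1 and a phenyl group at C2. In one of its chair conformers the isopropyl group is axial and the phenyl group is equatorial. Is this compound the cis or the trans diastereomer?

C1 and C2 have opposite parity, so their axial bonds point in opposite directions.
With opposite-parity carbons, two substituents on the same face are one axial and one equatorial; opposite faces give both axial or both equatorial.
Here the groups are axial/equatorial → same face → cis.

cis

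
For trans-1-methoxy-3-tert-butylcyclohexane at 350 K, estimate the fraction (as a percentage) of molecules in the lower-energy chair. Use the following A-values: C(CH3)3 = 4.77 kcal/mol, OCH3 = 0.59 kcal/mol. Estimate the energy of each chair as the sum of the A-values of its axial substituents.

C1 and C3 have the same parity, so for the trans isomer the two substituents are one axial and one equatorial in each chair.
Chair I (tert-butyl axial, methoxy equatorial): E = 4.77 kcal/mol; chair II (tert-butyl equatorial, methoxy axial): E = 0.59 kcal/mol.
ΔG = 4.18 kcal/mol between the two chairs.
K = exp(ΔG/RT) with R = 1.987×10⁻³ kcal mol⁻¹ K⁻¹ and T = 350 K gives K ≈ 408.
Fraction in the lower-energy chair = K/(K+1) = 99.8%.

99.8%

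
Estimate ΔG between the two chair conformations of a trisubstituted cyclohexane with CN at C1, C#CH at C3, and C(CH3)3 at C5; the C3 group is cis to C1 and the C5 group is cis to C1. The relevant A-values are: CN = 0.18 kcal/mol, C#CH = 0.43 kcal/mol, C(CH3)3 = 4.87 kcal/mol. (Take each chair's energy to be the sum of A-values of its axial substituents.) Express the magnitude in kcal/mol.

Chair I (cyano axial, ethynyl axial, tert-butyl axial): E = 5.48 kcal/mol.
Chair II (cyano equatorial, ethynyl equatorial, tert-butyl equatorial): E = 0.00 kcal/mol.
ΔE = 5.48 − 0.00 = 5.48 kcal/mol; chair II is more stable.

5.48 kcal/mol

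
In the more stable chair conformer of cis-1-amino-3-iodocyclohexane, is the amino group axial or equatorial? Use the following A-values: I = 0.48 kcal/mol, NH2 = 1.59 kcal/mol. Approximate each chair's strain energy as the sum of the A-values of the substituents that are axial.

equatorial

C1 and C3 have the same parity, so for the cis isomer the two substituents are e,e in one chair and a,a in the other.
Chair I (iodo axial, amino axial): E = 2.07 kcal/mol.
Chair II (iodo equatorial, amino equatorial): E = 0.00 kcal/mol.
Chair II is the more stable (lower-energy) conformer, and in that chair the amino group is equatorial.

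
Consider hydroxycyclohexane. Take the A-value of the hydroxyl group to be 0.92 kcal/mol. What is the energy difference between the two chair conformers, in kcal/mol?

0.92 kcal/mol

A monosubstituted cyclohexane has one chair with the hydroxyl group axial (E = A = 0.92 kcal/mol) and one with it equatorial (E = 0).
ΔE = 0.92 − 0 = 0.92 kcal/mol.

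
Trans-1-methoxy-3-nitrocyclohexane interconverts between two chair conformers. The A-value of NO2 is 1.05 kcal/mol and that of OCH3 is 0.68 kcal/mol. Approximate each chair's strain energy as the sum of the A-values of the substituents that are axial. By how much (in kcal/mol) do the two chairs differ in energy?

C1 and C3 have the same parity, so for the trans isomer the two substituents are one axial and one equatorial in each chair.
Chair I (nitro axial, methoxy equatorial): E = 1.05 kcal/mol.
Chair II (nitro equatorial, methoxy axial): E = 0.68 kcal/mol.
ΔE = 1.05 − 0.68 = 0.37 kcal/mol; chair II is more stable.

0.37 kcal/mol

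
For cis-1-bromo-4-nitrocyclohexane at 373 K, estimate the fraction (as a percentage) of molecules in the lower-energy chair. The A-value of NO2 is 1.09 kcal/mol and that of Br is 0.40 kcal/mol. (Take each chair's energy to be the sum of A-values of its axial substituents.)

71.7%

C1 and C4 have opposite parity, so for the cis isomer the two substituents are one axial and one equatorial in each chair.
Chair I (nitro axial, bromo equatorial): E = 1.09 kcal/mol; chair II (nitro equatorial, bromo axial): E = 0.40 kcal/mol.
ΔG = 0.69 kcal/mol between the two chairs.
K = exp(ΔG/RT) with R = 1.987×10⁻³ kcal mol⁻¹ K⁻¹ and T = 373 K gives K ≈ 2.54.
Fraction in the lower-energy chair = K/(K+1) = 71.7%.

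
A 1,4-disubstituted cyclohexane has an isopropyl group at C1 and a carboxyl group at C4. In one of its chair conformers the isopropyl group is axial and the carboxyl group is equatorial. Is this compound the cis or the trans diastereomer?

cis

C1 and C4 have opposite parity, so their axial bonds point in opposite directions.
With opposite-parity carbons, two substituents on the same face are one axial and one equatorial; opposite faces give both axial or both equatorial.
Here the groups are axial/equatorial → same face → cis.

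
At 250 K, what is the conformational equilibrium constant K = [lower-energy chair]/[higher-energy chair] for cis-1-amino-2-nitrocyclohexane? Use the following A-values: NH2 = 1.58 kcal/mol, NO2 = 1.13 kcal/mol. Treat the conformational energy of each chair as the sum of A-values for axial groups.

K ≈ 2.47

C1 and C2 have opposite parity, so for the cis isomer the two substituents are one axial and one equatorial in each chair.
Chair I (amino axial, nitro equatorial): E = 1.58 kcal/mol; chair II (amino equatorial, nitro axial): E = 1.13 kcal/mol.
ΔG = 0.45 kcal/mol between the two chairs.
K = exp(ΔG/RT) with R = 1.987×10⁻³ kcal mol⁻¹ K⁻¹ and T = 250 K gives K ≈ 2.47.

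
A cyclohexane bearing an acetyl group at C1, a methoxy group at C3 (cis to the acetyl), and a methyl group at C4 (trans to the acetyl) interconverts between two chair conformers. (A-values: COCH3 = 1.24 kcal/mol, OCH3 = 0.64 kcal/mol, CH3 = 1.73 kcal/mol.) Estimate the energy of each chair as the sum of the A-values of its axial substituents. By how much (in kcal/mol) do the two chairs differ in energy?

Chair I (acetyl axial, methoxy axial, methyl axial): E = 3.61 kcal/mol.
Chair II (acetyl equatorial, methoxy equatorial, methyl equatorial): E = 0.00 kcal/mol.
ΔE = 3.61 − 0.00 = 3.61 kcal/mol; chair II is more stable.

3.61 kcal/mol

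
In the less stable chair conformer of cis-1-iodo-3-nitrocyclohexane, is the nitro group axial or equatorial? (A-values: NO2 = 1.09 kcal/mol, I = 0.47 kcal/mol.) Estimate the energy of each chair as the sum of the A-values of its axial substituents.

axial

C1 and C3 have the same parity, so for the cis isomer the two substituents are e,e in one chair and a,a in the other.
Chair I (nitro axial, iodo axial): E = 1.56 kcal/mol.
Chair II (nitro equatorial, iodo equatorial): E = 0.00 kcal/mol.
Chair I is the less stable (higher-energy) conformer, and in that chair the nitro group is axial.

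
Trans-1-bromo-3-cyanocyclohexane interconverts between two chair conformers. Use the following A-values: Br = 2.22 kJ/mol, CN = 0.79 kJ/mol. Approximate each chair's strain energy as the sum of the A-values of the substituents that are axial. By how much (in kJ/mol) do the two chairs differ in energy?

1.43 kJ/mol

C1 and C3 have the same parity, so for the trans isomer the two substituents are one axial and one equatorial in each chair.
Chair I (bromo axial, cyano equatorial): E = 2.22 kJ/mol.
Chair II (bromo equatorial, cyano axial): E = 0.79 kJ/mol.
ΔE = 2.22 − 0.79 = 1.43 kJ/mol; chair II is more stable.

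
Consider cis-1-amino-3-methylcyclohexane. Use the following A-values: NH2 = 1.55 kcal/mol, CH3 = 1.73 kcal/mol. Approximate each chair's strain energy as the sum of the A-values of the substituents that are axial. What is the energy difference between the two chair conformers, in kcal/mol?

3.28 kcal/mol

C1 and C3 have the same parity, so for the cis isomer the two substituents are e,e in one chair and a,a in the other.
Chair I (amino axial, methyl axial): E = 3.28 kcal/mol.
Chair II (amino equatorial, methyl equatorial): E = 0.00 kcal/mol.
ΔE = 3.28 − 0.00 = 3.28 kcal/mol; chair II is more stable.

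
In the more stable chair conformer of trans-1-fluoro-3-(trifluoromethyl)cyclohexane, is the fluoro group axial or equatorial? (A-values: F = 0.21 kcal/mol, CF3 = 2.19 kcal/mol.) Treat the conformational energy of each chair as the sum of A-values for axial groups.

axial

C1 and C3 have the same parity, so for the trans isomer the two substituents are one axial and one equatorial in each chair.
Chair I (fluoro axial, trifluoromethyl equatorial): E = 0.21 kcal/mol.
Chair II (fluoro equatorial, trifluoromethyl axial): E = 2.19 kcal/mol.
Chair I is the more stable (lower-energy) conformer, and in that chair the fluoro group is axial.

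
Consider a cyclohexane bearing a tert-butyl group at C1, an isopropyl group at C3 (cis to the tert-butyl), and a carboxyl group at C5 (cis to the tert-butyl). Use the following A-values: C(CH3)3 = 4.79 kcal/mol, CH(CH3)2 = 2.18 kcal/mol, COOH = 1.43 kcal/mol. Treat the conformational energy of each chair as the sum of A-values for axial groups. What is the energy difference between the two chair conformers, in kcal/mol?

Chair I (tert-butyl axial, isopropyl axial, carboxyl axial): E = 8.40 kcal/mol.
Chair II (tert-butyl equatorial, isopropyl equatorial, carboxyl equatorial): E = 0.00 kcal/mol.
ΔE = 8.40 − 0.00 = 8.40 kcal/mol; chair II is more stable.

8.40 kcal/mol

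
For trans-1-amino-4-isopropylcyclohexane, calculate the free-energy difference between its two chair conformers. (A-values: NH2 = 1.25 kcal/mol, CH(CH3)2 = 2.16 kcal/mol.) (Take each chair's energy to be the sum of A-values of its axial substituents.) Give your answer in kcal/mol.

C1 and C4 have opposite parity, so for the trans isomer the two substituents are e,e in one chair and a,a in the other.
Chair I (amino axial, isopropyl axial): E = 3.41 kcal/mol.
Chair II (amino equatorial, isopropyl equatorial): E = 0.00 kcal/mol.
ΔE = 3.41 − 0.00 = 3.41 kcal/mol; chair II is more stable.

3.41 kcal/mol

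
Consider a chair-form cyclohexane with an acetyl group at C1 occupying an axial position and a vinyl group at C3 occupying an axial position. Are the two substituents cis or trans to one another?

C1 and C3 have the same parity, so their axial bonds point in the same direction.
With same-parity carbons, two substituents on the same face are both axial or both equatorial; opposite faces give one of each.
Here the groups are axial/axial → same face → cis.

cis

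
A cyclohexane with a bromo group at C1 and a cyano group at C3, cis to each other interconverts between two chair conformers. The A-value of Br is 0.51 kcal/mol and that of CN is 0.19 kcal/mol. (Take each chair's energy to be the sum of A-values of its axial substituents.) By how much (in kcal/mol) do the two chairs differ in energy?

0.70 kcal/mol

C1 and C3 have the same parity, so for the cis isomer the two substituents are e,e in one chair and a,a in the other.
Chair I (bromo axial, cyano axial): E = 0.70 kcal/mol.
Chair II (bromo equatorial, cyano equatorial): E = 0.00 kcal/mol.
ΔE = 0.70 − 0.00 = 0.70 kcal/mol; chair II is more stable.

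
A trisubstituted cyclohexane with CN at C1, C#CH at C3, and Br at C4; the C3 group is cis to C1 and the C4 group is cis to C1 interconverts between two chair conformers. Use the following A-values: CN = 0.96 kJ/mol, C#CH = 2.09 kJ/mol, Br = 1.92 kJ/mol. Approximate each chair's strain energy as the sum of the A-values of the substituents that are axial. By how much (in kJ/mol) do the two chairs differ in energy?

1.13 kJ/mol

Chair I (cyano axial, ethynyl axial, bromo equatorial): E = 3.05 kJ/mol.
Chair II (cyano equatorial, ethynyl equatorial, bromo axial): E = 1.92 kJ/mol.
ΔE = 3.05 − 1.92 = 1.13 kJ/mol; chair II is more stable.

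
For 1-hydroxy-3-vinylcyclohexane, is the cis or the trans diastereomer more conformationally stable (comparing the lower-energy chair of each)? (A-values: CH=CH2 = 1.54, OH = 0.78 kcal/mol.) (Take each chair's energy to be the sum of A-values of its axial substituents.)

cis

At 1,3 positions (parity same): cis → (e,e or a,a); trans → (a,e or e,a).
Best chair for cis: E = 0.00 kcal/mol; best chair for trans: E = 0.78 kcal/mol.
The cis isomer is lower by 0.78 kcal/mol.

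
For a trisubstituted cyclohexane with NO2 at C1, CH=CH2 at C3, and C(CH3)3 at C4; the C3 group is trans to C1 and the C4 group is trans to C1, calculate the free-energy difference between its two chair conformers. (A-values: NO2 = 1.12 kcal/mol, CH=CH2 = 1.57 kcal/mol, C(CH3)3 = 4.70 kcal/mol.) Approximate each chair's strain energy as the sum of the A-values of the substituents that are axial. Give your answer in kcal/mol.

Chair I (nitro axial, vinyl equatorial, tert-butyl axial): E = 5.82 kcal/mol.
Chair II (nitro equatorial, vinyl axial, tert-butyl equatorial): E = 1.57 kcal/mol.
ΔE = 5.82 − 1.57 = 4.25 kcal/mol; chair II is more stable.

4.25 kcal/mol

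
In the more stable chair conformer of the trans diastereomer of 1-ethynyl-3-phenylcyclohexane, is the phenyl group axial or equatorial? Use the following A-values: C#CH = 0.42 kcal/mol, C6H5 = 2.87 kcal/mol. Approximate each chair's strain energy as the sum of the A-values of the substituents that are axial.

C1 and C3 have the same parity, so for the trans isomer the two substituents are one axial and one equatorial in each chair.
Chair I (ethynyl axial, phenyl equatorial): E = 0.42 kcal/mol.
Chair II (ethynyl equatorial, phenyl axial): E = 2.87 kcal/mol.
Chair I is the more stable (lower-energy) conformer, and in that chair the phenyl group is equatorial.

equatorial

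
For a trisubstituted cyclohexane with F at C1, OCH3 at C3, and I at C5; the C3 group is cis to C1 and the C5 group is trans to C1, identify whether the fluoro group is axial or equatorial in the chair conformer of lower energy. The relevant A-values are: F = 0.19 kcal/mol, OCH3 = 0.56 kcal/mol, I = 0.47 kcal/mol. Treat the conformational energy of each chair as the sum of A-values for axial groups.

equatorial

Chair I (fluoro axial, methoxy axial, iodo equatorial): E = 0.75 kcal/mol.
Chair II (fluoro equatorial, methoxy equatorial, iodo axial): E = 0.47 kcal/mol.
Chair II is the more stable (lower-energy) conformer, and in that chair the fluoro group is equatorial.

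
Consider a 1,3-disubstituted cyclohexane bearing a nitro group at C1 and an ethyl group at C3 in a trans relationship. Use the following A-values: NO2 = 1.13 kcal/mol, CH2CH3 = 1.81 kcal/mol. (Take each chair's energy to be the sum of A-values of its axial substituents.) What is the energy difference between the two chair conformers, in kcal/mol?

C1 and C3 have the same parity, so for the trans isomer the two substituents are one axial and one equatorial in each chair.
Chair I (nitro axial, ethyl equatorial): E = 1.13 kcal/mol.
Chair II (nitro equatorial, ethyl axial): E = 1.81 kcal/mol.
ΔE = 1.81 − 1.13 = 0.68 kcal/mol; chair I is more stable.

0.68 kcal/mol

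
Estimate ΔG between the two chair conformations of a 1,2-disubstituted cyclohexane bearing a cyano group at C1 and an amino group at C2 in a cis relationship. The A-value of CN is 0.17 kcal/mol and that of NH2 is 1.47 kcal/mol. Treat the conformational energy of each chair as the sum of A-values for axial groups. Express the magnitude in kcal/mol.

1.30 kcal/mol

C1 and C2 have opposite parity, so for the cis isomer the two substituents are one axial and one equatorial in each chair.
Chair I (cyano axial, amino equatorial): E = 0.17 kcal/mol.
Chair II (cyano equatorial, amino axial): E = 1.47 kcal/mol.
ΔE = 1.47 − 0.17 = 1.30 kcal/mol; chair I is more stable.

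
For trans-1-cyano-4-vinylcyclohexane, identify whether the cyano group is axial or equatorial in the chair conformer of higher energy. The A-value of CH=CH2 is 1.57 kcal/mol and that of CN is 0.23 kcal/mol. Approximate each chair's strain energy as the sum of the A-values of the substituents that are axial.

C1 and C4 have opposite parity, so for the trans isomer the two substituents are e,e in one chair and a,a in the other.
Chair I (vinyl axial, cyano axial): E = 1.80 kcal/mol.
Chair II (vinyl equatorial, cyano equatorial): E = 0.00 kcal/mol.
Chair I is the less stable (higher-energy) conformer, and in that chair the cyano group is axial.

axial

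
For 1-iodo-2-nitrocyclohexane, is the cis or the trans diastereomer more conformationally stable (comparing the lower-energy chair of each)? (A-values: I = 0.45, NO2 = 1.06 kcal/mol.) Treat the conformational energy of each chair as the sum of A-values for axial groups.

At 1,2 positions (parity opposite): cis → (a,e or e,a); trans → (e,e or a,a).
Best chair for cis: E = 0.45 kcal/mol; best chair for trans: E = 0.00 kcal/mol.
The trans isomer is lower by 0.45 kcal/mol.

trans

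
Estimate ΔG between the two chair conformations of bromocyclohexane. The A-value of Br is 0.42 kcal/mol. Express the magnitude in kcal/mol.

A monosubstituted cyclohexane has one chair with the bromo group axial (E = A = 0.42 kcal/mol) and one with it equatorial (E = 0).
ΔE = 0.42 − 0 = 0.42 kcal/mol.

0.42 kcal/mol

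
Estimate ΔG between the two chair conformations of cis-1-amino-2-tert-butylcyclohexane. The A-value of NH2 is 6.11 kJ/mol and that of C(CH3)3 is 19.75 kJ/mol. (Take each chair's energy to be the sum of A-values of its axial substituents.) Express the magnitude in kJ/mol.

13.64 kJ/mol

C1 and C2 have opposite parity, so for the cis isomer the two substituents are one axial and one equatorial in each chair.
Chair I (amino axial, tert-butyl equatorial): E = 6.11 kJ/mol.
Chair II (amino equatorial, tert-butyl axial): E = 19.75 kJ/mol.
ΔE = 19.75 − 6.11 = 13.64 kJ/mol; chair I is more stable.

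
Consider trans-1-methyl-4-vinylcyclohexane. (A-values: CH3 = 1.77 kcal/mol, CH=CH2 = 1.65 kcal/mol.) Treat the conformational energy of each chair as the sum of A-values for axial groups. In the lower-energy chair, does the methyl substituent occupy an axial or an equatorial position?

equatorial

C1 and C4 have opposite parity, so for the trans isomer the two substituents are e,e in one chair and a,a in the other.
Chair I (methyl axial, vinyl axial): E = 3.42 kcal/mol.
Chair II (methyl equatorial, vinyl equatorial): E = 0.00 kcal/mol.
Chair II is the more stable (lower-energy) conformer, and in that chair the methyl group is equatorial.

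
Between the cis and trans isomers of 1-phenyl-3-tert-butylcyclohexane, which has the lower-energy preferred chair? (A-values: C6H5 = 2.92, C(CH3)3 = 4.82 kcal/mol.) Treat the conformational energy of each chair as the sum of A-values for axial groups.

At 1,3 positions (parity same): cis → (e,e or a,a); trans → (a,e or e,a).
Best chair for cis: E = 0.00 kcal/mol; best chair for trans: E = 2.92 kcal/mol.
The cis isomer is lower by 2.92 kcal/mol.

cis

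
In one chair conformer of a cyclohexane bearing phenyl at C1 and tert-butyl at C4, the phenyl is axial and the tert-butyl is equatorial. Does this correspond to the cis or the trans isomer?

cis

C1 and C4 have opposite parity, so their axial bonds point in opposite directions.
With opposite-parity carbons, two substituents on the same face are one axial and one equatorial; opposite faces give both axial or both equatorial.
Here the groups are axial/equatorial → same face → cis.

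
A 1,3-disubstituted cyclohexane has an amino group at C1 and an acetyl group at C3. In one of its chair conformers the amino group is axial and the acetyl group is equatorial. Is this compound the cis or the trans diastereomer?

trans

C1 and C3 have the same parity, so their axial bonds point in the same direction.
With same-parity carbons, two substituents on the same face are both axial or both equatorial; opposite faces give one of each.
Here the groups are axial/equatorial → opposite face → trans.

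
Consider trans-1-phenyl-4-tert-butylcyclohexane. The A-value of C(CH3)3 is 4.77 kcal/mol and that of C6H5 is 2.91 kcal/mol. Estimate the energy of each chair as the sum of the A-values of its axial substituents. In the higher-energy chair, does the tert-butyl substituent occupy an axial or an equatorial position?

C1 and C4 have opposite parity, so for the trans isomer the two substituents are e,e in one chair and a,a in the other.
Chair I (tert-butyl axial, phenyl axial): E = 7.68 kcal/mol.
Chair II (tert-butyl equatorial, phenyl equatorial): E = 0.00 kcal/mol.
Chair I is the less stable (higher-energy) conformer, and in that chair the tert-butyl group is axial.

axial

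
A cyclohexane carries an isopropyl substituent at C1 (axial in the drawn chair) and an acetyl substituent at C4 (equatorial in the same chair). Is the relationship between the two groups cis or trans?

C1 and C4 have opposite parity, so their axial bonds point in opposite directions.
With opposite-parity carbons, two substituents on the same face are one axial and one equatorial; opposite faces give both axial or both equatorial.
Here the groups are axial/equatorial → same face → cis.

cis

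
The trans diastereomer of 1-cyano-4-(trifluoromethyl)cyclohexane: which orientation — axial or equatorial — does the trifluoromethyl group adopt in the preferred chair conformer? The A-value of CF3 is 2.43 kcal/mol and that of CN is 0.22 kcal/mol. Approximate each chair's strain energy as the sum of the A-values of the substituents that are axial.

equatorial

C1 and C4 have opposite parity, so for the trans isomer the two substituents are e,e in one chair and a,a in the other.
Chair I (trifluoromethyl axial, cyano axial): E = 2.65 kcal/mol.
Chair II (trifluoromethyl equatorial, cyano equatorial): E = 0.00 kcal/mol.
Chair II is the more stable (lower-energy) conformer, and in that chair the trifluoromethyl group is equatorial.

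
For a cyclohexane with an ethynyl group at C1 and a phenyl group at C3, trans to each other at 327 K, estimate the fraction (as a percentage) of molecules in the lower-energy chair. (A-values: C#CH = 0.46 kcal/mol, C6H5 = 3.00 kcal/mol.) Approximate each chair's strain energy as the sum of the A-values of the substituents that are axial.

C1 and C3 have the same parity, so for the trans isomer the two substituents are one axial and one equatorial in each chair.
Chair I (ethynyl axial, phenyl equatorial): E = 0.46 kcal/mol; chair II (ethynyl equatorial, phenyl axial): E = 3.00 kcal/mol.
ΔG = 2.54 kcal/mol between the two chairs.
K = exp(ΔG/RT) with R = 1.987×10⁻³ kcal mol⁻¹ K⁻¹ and T = 327 K gives K ≈ 49.9.
Fraction in the lower-energy chair = K/(K+1) = 98.0%.

98.0%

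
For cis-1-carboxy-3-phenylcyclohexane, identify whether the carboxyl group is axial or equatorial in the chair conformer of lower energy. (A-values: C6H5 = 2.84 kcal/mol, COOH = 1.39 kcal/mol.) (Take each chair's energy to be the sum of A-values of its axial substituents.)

equatorial

C1 and C3 have the same parity, so for the cis isomer the two substituents are e,e in one chair and a,a in the other.
Chair I (phenyl axial, carboxyl axial): E = 4.23 kcal/mol.
Chair II (phenyl equatorial, carboxyl equatorial): E = 0.00 kcal/mol.
Chair II is the more stable (lower-energy) conformer, and in that chair the carboxyl group is equatorial.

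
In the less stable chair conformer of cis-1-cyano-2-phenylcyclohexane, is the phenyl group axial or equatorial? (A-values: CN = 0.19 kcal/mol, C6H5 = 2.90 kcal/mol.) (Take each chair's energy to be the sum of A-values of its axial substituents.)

axial

C1 and C2 have opposite parity, so for the cis isomer the two substituents are one axial and one equatorial in each chair.
Chair I (cyano axial, phenyl equatorial): E = 0.19 kcal/mol.
Chair II (cyano equatorial, phenyl axial): E = 2.90 kcal/mol.
Chair II is the less stable (higher-energy) conformer, and in that chair the phenyl group is axial.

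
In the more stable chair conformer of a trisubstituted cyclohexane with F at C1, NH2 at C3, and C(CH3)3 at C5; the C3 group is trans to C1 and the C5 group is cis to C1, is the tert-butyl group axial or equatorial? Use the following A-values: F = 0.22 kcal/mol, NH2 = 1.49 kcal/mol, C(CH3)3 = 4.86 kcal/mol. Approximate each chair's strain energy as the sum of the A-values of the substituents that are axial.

Chair I (fluoro axial, amino equatorial, tert-butyl axial): E = 5.08 kcal/mol.
Chair II (fluoro equatorial, amino axial, tert-butyl equatorial): E = 1.49 kcal/mol.
Chair II is the more stable (lower-energy) conformer, and in that chair the tert-butyl group is equatorial.

equatorial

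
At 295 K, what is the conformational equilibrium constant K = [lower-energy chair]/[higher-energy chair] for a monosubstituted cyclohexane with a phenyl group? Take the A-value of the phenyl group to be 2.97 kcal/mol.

One chair has the phenyl group axial (E = 2.97 kcal/mol) and the other has it equatorial (E = 0).
ΔG = 2.97 kcal/mol between the two chairs.
K = exp(ΔG/RT) with R = 1.987×10⁻³ kcal mol⁻¹ K⁻¹ and T = 295 K gives K ≈ 159.

K ≈ 159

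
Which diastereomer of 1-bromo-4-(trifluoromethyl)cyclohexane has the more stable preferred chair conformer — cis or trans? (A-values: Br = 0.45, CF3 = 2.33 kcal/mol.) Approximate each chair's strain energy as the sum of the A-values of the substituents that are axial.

At 1,4 positions (parity opposite): cis → (a,e or e,a); trans → (e,e or a,a).
Best chair for cis: E = 0.45 kcal/mol; best chair for trans: E = 0.00 kcal/mol.
The trans isomer is lower by 0.45 kcal/mol.

trans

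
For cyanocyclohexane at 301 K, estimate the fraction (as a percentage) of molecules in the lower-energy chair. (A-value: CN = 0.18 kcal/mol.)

57.5%

One chair has the cyano group axial (E = 0.18 kcal/mol) and the other has it equatorial (E = 0).
ΔG = 0.18 kcal/mol between the two chairs.
K = exp(ΔG/RT) with R = 1.987×10⁻³ kcal mol⁻¹ K⁻¹ and T = 301 K gives K ≈ 1.35.
Fraction in the lower-energy chair = K/(K+1) = 57.5%.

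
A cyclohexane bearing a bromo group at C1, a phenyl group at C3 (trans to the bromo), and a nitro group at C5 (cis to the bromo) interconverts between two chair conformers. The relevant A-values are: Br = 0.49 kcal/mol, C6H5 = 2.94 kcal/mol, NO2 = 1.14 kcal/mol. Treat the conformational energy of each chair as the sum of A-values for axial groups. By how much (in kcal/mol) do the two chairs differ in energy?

Chair I (bromo axial, phenyl equatorial, nitro axial): E = 1.63 kcal/mol.
Chair II (bromo equatorial, phenyl axial, nitro equatorial): E = 2.94 kcal/mol.
ΔE = 2.94 − 1.63 = 1.31 kcal/mol; chair I is more stable.

1.31 kcal/mol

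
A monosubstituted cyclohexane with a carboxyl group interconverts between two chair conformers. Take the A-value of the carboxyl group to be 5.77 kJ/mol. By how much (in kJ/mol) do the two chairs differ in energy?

5.77 kJ/mol

A monosubstituted cyclohexane has one chair with the carboxyl group axial (E = A = 5.77 kJ/mol) and one with it equatorial (E = 0).
ΔE = 5.77 − 0 = 5.77 kJ/mol.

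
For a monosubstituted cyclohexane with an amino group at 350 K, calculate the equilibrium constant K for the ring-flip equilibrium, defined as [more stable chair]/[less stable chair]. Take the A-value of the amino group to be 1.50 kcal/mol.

One chair has the amino group axial (E = 1.50 kcal/mol) and the other has it equatorial (E = 0).
ΔG = 1.50 kcal/mol between the two chairs.
K = exp(ΔG/RT) with R = 1.987×10⁻³ kcal mol⁻¹ K⁻¹ and T = 350 K gives K ≈ 8.64.

K ≈ 8.64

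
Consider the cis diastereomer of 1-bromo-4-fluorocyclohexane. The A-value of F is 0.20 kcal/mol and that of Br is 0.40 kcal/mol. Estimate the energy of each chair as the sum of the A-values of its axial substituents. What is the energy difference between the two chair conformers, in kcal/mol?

C1 and C4 have opposite parity, so for the cis isomer the two substituents are one axial and one equatorial in each chair.
Chair I (fluoro axial, bromo equatorial): E = 0.20 kcal/mol.
Chair II (fluoro equatorial, bromo axial): E = 0.40 kcal/mol.
ΔE = 0.40 − 0.20 = 0.20 kcal/mol; chair I is more stable.

0.20 kcal/mol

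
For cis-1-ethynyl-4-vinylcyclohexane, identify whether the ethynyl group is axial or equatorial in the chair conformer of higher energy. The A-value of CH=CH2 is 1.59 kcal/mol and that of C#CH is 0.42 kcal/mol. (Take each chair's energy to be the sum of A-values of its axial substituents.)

C1 and C4 have opposite parity, so for the cis isomer the two substituents are one axial and one equatorial in each chair.
Chair I (vinyl axial, ethynyl equatorial): E = 1.59 kcal/mol.
Chair II (vinyl equatorial, ethynyl axial): E = 0.42 kcal/mol.
Chair I is the less stable (higher-energy) conformer, and in that chair the ethynyl group is equatorial.

equatorial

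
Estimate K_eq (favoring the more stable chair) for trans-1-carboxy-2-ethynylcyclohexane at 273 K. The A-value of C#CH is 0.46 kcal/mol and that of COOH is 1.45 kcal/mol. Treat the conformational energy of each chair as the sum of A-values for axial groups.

K ≈ 33.8

C1 and C2 have opposite parity, so for the trans isomer the two substituents are e,e in one chair and a,a in the other.
Chair I (ethynyl axial, carboxyl axial): E = 1.91 kcal/mol; chair II (ethynyl equatorial, carboxyl equatorial): E = 0.00 kcal/mol.
ΔG = 1.91 kcal/mol between the two chairs.
K = exp(ΔG/RT) with R = 1.987×10⁻³ kcal mol⁻¹ K⁻¹ and T = 273 K gives K ≈ 33.8.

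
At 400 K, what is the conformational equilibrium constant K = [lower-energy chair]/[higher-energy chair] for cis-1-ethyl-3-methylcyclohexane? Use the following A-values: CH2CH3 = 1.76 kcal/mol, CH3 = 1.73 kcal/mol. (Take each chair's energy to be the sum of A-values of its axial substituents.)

C1 and C3 have the same parity, so for the cis isomer the two substituents are e,e in one chair and a,a in the other.
Chair I (ethyl axial, methyl axial): E = 3.49 kcal/mol; chair II (ethyl equatorial, methyl equatorial): E = 0.00 kcal/mol.
ΔG = 3.49 kcal/mol between the two chairs.
K = exp(ΔG/RT) with R = 1.987×10⁻³ kcal mol⁻¹ K⁻¹ and T = 400 K gives K ≈ 80.7.

K ≈ 80.7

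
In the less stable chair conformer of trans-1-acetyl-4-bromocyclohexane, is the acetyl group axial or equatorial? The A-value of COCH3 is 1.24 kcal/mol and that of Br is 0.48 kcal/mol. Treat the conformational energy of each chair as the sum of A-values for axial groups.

C1 and C4 have opposite parity, so for the trans isomer the two substituents are e,e in one chair and a,a in the other.
Chair I (acetyl axial, bromo axial): E = 1.72 kcal/mol.
Chair II (acetyl equatorial, bromo equatorial): E = 0.00 kcal/mol.
Chair I is the less stable (higher-energy) conformer, and in that chair the acetyl group is axial.

axial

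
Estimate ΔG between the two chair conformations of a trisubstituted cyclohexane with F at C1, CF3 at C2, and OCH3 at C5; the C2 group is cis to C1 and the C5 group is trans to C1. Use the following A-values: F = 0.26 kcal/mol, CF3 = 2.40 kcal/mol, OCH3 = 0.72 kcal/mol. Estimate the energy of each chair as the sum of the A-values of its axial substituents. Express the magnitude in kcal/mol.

Chair I (fluoro axial, trifluoromethyl equatorial, methoxy equatorial): E = 0.26 kcal/mol.
Chair II (fluoro equatorial, trifluoromethyl axial, methoxy axial): E = 3.12 kcal/mol.
ΔE = 3.12 − 0.26 = 2.86 kcal/mol; chair I is more stable.

2.86 kcal/mol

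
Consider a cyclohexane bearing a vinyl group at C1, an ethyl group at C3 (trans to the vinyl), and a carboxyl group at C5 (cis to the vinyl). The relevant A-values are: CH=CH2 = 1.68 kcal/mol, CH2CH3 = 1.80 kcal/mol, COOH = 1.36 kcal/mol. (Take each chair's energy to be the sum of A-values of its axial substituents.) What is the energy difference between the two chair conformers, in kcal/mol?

1.24 kcal/mol

Chair I (vinyl axial, ethyl equatorial, carboxyl axial): E = 3.04 kcal/mol.
Chair II (vinyl equatorial, ethyl axial, carboxyl equatorial): E = 1.80 kcal/mol.
ΔE = 3.04 − 1.80 = 1.24 kcal/mol; chair II is more stable.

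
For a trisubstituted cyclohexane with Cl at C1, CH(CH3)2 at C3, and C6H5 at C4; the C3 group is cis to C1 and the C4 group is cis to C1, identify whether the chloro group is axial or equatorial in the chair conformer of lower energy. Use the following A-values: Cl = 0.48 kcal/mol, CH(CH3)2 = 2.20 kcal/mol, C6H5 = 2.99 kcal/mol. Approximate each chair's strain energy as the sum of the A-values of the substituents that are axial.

axial

Chair I (chloro axial, isopropyl axial, phenyl equatorial): E = 2.68 kcal/mol.
Chair II (chloro equatorial, isopropyl equatorial, phenyl axial): E = 2.99 kcal/mol.
Chair I is the more stable (lower-energy) conformer, and in that chair the chloro group is axial.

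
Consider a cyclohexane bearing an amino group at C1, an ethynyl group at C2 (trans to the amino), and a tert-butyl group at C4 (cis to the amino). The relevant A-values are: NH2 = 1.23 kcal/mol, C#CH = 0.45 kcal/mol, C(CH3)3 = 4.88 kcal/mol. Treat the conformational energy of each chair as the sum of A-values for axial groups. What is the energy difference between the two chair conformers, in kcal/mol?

Chair I (amino axial, ethynyl axial, tert-butyl equatorial): E = 1.68 kcal/mol.
Chair II (amino equatorial, ethynyl equatorial, tert-butyl axial): E = 4.88 kcal/mol.
ΔE = 4.88 − 1.68 = 3.20 kcal/mol; chair I is more stable.

3.20 kcal/mol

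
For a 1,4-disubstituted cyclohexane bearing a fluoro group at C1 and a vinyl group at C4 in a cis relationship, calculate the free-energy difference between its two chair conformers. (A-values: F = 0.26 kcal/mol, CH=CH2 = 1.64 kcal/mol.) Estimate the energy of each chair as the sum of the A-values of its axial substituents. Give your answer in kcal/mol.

1.38 kcal/mol

C1 and C4 have opposite parity, so for the cis isomer the two substituents are one axial and one equatorial in each chair.
Chair I (fluoro axial, vinyl equatorial): E = 0.26 kcal/mol.
Chair II (fluoro equatorial, vinyl axial): E = 1.64 kcal/mol.
ΔE = 1.64 − 0.26 = 1.38 kcal/mol; chair I is more stable.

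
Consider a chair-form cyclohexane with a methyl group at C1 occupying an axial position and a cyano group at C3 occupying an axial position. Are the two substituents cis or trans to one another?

cis

C1 and C3 have the same parity, so their axial bonds point in the same direction.
With same-parity carbons, two substituents on the same face are both axial or both equatorial; opposite faces give one of each.
Here the groups are axial/axial → same face → cis.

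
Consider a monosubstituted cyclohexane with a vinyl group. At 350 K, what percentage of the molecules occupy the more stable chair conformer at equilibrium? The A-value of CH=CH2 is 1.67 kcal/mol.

91.7%

One chair has the vinyl group axial (E = 1.67 kcal/mol) and the other has it equatorial (E = 0).
ΔG = 1.67 kcal/mol between the two chairs.
K = exp(ΔG/RT) with R = 1.987×10⁻³ kcal mol⁻¹ K⁻¹ and T = 350 K gives K ≈ 11.
Fraction in the lower-energy chair = K/(K+1) = 91.7%.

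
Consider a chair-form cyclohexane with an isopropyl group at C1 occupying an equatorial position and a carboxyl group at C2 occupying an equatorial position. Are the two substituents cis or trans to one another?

C1 and C2 have opposite parity, so their axial bonds point in opposite directions.
With opposite-parity carbons, two substituents on the same face are one axial and one equatorial; opposite faces give both axial or both equatorial.
Here the groups are equatorial/equatorial → opposite face → trans.

trans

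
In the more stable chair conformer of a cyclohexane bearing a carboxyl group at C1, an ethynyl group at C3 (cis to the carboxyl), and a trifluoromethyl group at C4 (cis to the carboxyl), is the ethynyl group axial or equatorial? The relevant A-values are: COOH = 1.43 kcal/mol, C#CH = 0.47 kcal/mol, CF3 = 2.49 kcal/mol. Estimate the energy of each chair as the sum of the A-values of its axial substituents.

Chair I (carboxyl axial, ethynyl axial, trifluoromethyl equatorial): E = 1.90 kcal/mol.
Chair II (carboxyl equatorial, ethynyl equatorial, trifluoromethyl axial): E = 2.49 kcal/mol.
Chair I is the more stable (lower-energy) conformer, and in that chair the ethynyl group is axial.

axial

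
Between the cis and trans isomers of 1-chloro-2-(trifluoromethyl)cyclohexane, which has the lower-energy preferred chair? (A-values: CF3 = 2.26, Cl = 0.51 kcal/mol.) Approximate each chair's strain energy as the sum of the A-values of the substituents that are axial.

At 1,2 positions (parity opposite): cis → (a,e or e,a); trans → (e,e or a,a).
Best chair for cis: E = 0.51 kcal/mol; best chair for trans: E = 0.00 kcal/mol.
The trans isomer is lower by 0.51 kcal/mol.

trans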